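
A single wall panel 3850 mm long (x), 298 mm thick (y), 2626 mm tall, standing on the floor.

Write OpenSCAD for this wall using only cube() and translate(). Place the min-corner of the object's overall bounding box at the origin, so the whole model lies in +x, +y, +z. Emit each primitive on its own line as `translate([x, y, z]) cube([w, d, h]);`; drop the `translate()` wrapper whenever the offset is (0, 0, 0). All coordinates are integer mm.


cube([3850, 298, 2626]);


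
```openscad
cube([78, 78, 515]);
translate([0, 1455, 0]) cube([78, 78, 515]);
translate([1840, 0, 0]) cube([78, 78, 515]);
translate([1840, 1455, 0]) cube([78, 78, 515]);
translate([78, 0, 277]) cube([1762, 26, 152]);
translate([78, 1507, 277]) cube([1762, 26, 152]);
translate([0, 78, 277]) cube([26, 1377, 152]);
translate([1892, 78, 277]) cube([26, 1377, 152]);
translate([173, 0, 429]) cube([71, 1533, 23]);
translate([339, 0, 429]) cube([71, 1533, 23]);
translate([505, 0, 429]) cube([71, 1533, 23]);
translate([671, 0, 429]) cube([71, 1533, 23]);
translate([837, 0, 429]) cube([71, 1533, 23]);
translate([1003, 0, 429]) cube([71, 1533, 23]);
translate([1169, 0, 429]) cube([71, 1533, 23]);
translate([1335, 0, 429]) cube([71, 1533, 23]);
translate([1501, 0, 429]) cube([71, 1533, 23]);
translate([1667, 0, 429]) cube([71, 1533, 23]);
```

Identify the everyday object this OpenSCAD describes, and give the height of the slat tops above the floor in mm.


A bed frame. The slat-top height is 452 mm.

Four posts, four rails, and a row of slats — a bed frame. Slats sit on the rails at z = 277 + 152 = 429; with slat thickness 23, the top is 452 mm.


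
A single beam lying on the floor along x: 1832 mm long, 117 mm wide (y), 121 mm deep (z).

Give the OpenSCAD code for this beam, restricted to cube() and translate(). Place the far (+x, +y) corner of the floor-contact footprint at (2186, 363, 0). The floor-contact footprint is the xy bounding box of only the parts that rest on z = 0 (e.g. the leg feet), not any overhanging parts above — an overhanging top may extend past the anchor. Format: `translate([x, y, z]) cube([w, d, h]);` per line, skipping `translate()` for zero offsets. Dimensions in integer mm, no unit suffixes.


translate([354, 246, 0]) cube([1832, 117, 121]);


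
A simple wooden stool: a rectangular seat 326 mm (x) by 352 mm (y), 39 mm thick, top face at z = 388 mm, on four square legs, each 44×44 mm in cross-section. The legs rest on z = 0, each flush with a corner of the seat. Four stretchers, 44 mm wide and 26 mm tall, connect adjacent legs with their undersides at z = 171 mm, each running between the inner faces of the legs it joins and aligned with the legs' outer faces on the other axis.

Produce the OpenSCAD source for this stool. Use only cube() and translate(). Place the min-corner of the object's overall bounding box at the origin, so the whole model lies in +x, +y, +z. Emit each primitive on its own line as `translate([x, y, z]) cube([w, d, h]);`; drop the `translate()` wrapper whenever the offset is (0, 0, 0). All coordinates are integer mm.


translate([0, 0, 349]) cube([326, 352, 39]);
cube([44, 44, 349]);
translate([282, 0, 0]) cube([44, 44, 349]);
translate([0, 308, 0]) cube([44, 44, 349]);
translate([282, 308, 0]) cube([44, 44, 349]);
translate([44, 0, 171]) cube([238, 44, 26]);
translate([44, 308, 171]) cube([238, 44, 26]);
translate([0, 44, 171]) cube([44, 264, 26]);
translate([282, 44, 171]) cube([44, 264, 26]);


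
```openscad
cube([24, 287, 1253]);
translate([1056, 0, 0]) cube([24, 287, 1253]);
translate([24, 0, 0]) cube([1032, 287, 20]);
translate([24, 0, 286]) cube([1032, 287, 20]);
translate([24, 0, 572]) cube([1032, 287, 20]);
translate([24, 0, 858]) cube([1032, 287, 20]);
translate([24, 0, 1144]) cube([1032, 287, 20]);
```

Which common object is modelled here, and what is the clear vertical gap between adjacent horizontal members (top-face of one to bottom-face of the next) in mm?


A bookshelf. The clear shelf gap is 266 mm.

Two tall side panels with 5 horizontal boards between them — a bookshelf. The first two shelf undersides are at z = 0 and z = 286; with shelf thickness 20, the clear gap is 286 − 0 − 20 = 266 mm.


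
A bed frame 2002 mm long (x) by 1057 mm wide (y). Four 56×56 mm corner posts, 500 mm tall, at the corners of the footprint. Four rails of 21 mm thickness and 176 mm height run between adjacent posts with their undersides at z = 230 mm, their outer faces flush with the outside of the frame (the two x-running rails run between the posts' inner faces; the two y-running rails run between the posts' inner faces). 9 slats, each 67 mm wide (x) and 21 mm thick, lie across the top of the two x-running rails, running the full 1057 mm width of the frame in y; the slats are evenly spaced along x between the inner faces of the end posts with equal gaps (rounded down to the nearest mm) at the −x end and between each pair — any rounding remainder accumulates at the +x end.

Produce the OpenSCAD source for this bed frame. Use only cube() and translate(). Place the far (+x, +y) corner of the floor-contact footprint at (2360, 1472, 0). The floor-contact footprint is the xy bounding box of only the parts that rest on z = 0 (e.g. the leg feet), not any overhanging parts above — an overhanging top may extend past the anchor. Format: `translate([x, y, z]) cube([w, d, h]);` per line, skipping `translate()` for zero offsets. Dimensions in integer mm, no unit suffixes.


// slat z = rail_z + rail_h = 230 + 176 = 406
// slat gap = ⌊(1890 − 9·67) / 10⌋ = 128
translate([358, 415, 0]) cube([56, 56, 500]);
translate([358, 1416, 0]) cube([56, 56, 500]);
translate([2304, 415, 0]) cube([56, 56, 500]);
translate([2304, 1416, 0]) cube([56, 56, 500]);
translate([414, 415, 230]) cube([1890, 21, 176]);
translate([414, 1451, 230]) cube([1890, 21, 176]);
translate([358, 471, 230]) cube([21, 945, 176]);
translate([2339, 471, 230]) cube([21, 945, 176]);
translate([542, 415, 406]) cube([67, 1057, 21]);
translate([737, 415, 406]) cube([67, 1057, 21]);
translate([932, 415, 406]) cube([67, 1057, 21]);
translate([1127, 415, 406]) cube([67, 1057, 21]);
translate([1322, 415, 406]) cube([67, 1057, 21]);
translate([1517, 415, 406]) cube([67, 1057, 21]);
translate([1712, 415, 406]) cube([67, 1057, 21]);
translate([1907, 415, 406]) cube([67, 1057, 21]);
translate([2102, 415, 406]) cube([67, 1057, 21]);


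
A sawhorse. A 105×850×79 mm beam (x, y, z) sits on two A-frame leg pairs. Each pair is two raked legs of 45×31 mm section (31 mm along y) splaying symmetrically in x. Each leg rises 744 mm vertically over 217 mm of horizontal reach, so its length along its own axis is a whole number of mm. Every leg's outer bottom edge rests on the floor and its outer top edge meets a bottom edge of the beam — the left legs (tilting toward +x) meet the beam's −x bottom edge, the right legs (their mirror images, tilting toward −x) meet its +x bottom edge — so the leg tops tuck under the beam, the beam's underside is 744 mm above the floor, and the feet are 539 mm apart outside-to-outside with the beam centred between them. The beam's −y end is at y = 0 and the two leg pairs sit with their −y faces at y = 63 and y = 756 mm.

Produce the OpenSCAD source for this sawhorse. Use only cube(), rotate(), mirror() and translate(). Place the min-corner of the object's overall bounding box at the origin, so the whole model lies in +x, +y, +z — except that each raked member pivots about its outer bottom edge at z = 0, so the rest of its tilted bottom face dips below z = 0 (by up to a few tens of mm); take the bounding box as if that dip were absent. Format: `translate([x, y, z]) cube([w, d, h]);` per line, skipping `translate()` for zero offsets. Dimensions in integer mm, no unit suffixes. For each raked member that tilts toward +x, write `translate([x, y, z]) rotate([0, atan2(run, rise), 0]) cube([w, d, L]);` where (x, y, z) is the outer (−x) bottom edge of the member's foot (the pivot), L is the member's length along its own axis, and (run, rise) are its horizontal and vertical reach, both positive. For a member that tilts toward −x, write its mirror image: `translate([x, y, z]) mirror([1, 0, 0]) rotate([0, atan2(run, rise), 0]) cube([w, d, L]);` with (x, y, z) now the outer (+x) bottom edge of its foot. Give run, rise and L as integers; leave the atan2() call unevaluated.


// leg length = √(217² + 744²) = 775
// right-leg outer foot x = 2·217 + 105 = 539
// beam min-corner = (217, 0, 744)
translate([217, 0, 744]) cube([105, 850, 79]);
translate([0, 63, 0]) rotate([0, atan2(217, 744), 0]) cube([45, 31, 775]);
translate([539, 63, 0]) mirror([1, 0, 0]) rotate([0, atan2(217, 744), 0]) cube([45, 31, 775]);
translate([0, 756, 0]) rotate([0, atan2(217, 744), 0]) cube([45, 31, 775]);
translate([539, 756, 0]) mirror([1, 0, 0]) rotate([0, atan2(217, 744), 0]) cube([45, 31, 775]);


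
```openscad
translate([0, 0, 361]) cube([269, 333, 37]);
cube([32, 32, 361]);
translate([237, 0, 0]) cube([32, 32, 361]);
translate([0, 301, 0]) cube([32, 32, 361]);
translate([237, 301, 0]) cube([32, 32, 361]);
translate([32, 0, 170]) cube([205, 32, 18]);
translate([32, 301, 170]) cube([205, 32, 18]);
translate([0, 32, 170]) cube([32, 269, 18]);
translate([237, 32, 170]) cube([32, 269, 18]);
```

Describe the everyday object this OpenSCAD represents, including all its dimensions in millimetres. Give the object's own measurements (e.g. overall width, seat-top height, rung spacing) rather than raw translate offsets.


A simple wooden stool: a rectangular seat 269 mm (x) by 333 mm (y), 37 mm thick, top face at z = 398 mm, on four square legs, each 32×32 mm in cross-section. The legs rest on z = 0, each flush with a corner of the seat. Four stretchers, 32 mm wide and 18 mm tall, connect adjacent legs with their undersides at z = 170 mm, each running between the inner faces of the legs it joins and aligned with the legs' outer faces on the other axis.


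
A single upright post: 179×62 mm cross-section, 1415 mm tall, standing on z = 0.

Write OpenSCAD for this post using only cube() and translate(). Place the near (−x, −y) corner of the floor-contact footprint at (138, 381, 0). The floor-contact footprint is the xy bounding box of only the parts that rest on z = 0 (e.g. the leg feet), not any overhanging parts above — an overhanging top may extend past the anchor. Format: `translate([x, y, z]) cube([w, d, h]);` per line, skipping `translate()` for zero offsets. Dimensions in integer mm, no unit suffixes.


translate([138, 381, 0]) cube([179, 62, 1415]);


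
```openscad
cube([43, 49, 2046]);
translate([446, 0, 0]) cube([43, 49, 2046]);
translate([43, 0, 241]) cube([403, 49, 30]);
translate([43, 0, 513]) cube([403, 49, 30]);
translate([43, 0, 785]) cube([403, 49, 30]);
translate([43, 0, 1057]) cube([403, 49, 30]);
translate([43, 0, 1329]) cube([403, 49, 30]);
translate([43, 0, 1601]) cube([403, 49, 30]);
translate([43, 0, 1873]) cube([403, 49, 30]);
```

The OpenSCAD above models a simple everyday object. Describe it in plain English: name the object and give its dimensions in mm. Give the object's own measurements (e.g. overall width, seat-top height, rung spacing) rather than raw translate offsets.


A straight ladder. Two 43×49 mm vertical rails, 2046 mm tall, stand 489 mm apart (outside-to-outside) with their front faces coplanar on the −y side. 7 rungs, each 49 mm deep and 30 mm tall, span between the inner faces of the rails, front faces flush with the rails. The lowest rung's underside is at z = 241 mm and rungs are spaced 272 mm apart (underside to underside).


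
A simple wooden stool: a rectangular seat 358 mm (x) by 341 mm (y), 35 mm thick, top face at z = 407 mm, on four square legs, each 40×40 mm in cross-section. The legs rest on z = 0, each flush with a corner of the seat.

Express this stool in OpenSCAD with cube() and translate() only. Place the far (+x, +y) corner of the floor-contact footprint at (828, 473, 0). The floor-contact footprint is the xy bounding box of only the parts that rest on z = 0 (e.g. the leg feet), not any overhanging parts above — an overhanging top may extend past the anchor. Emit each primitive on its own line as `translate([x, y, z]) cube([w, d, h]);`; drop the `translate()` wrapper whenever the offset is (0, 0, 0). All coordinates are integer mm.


translate([470, 132, 372]) cube([358, 341, 35]);
translate([470, 132, 0]) cube([40, 40, 372]);
translate([788, 132, 0]) cube([40, 40, 372]);
translate([470, 433, 0]) cube([40, 40, 372]);
translate([788, 433, 0]) cube([40, 40, 372]);


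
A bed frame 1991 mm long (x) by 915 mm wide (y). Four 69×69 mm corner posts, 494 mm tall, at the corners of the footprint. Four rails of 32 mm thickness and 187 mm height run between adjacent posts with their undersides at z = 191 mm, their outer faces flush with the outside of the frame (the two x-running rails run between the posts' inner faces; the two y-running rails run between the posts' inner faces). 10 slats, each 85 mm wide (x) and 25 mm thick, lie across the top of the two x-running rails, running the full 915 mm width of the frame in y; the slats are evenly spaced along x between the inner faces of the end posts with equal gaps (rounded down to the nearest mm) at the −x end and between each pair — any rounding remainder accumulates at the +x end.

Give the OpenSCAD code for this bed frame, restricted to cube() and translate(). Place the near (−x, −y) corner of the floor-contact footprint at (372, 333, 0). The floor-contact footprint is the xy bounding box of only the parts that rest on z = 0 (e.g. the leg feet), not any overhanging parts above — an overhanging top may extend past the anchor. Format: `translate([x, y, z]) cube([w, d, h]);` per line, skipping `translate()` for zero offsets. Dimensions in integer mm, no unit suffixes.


translate([372, 333, 0]) cube([69, 69, 494]);
translate([372, 1179, 0]) cube([69, 69, 494]);
translate([2294, 333, 0]) cube([69, 69, 494]);
translate([2294, 1179, 0]) cube([69, 69, 494]);
translate([441, 333, 191]) cube([1853, 32, 187]);
translate([441, 1216, 191]) cube([1853, 32, 187]);
translate([372, 402, 191]) cube([32, 777, 187]);
translate([2331, 402, 191]) cube([32, 777, 187]);
translate([532, 333, 378]) cube([85, 915, 25]);
translate([708, 333, 378]) cube([85, 915, 25]);
translate([884, 333, 378]) cube([85, 915, 25]);
translate([1060, 333, 378]) cube([85, 915, 25]);
translate([1236, 333, 378]) cube([85, 915, 25]);
translate([1412, 333, 378]) cube([85, 915, 25]);
translate([1588, 333, 378]) cube([85, 915, 25]);
translate([1764, 333, 378]) cube([85, 915, 25]);
translate([1940, 333, 378]) cube([85, 915, 25]);
translate([2116, 333, 378]) cube([85, 915, 25]);


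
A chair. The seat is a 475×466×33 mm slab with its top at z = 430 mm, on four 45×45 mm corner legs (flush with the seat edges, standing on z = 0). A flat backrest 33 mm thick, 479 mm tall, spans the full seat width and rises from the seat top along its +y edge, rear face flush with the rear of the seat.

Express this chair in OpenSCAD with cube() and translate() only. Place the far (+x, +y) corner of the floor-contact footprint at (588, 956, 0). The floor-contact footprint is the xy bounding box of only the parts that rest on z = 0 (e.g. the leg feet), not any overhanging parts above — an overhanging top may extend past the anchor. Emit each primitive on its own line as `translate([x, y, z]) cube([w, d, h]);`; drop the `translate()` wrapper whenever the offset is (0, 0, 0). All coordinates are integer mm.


translate([113, 490, 397]) cube([475, 466, 33]);
translate([113, 490, 0]) cube([45, 45, 397]);
translate([543, 490, 0]) cube([45, 45, 397]);
translate([113, 911, 0]) cube([45, 45, 397]);
translate([543, 911, 0]) cube([45, 45, 397]);
translate([113, 923, 430]) cube([475, 33, 479]);


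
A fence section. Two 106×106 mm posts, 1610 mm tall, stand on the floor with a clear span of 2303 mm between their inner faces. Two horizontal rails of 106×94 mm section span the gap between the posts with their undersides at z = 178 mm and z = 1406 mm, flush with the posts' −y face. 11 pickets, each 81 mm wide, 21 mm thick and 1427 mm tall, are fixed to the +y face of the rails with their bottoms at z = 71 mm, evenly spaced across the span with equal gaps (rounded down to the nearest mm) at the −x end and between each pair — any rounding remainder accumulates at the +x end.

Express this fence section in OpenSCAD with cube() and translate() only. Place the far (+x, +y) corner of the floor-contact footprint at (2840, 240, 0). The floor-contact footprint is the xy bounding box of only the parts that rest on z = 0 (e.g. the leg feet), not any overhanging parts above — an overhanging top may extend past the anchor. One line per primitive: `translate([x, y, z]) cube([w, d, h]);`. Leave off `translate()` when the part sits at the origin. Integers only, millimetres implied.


translate([325, 134, 0]) cube([106, 106, 1610]);
translate([2734, 134, 0]) cube([106, 106, 1610]);
translate([431, 134, 178]) cube([2303, 106, 94]);
translate([431, 134, 1406]) cube([2303, 106, 94]);
translate([548, 240, 71]) cube([81, 21, 1427]);
translate([746, 240, 71]) cube([81, 21, 1427]);
translate([944, 240, 71]) cube([81, 21, 1427]);
translate([1142, 240, 71]) cube([81, 21, 1427]);
translate([1340, 240, 71]) cube([81, 21, 1427]);
translate([1538, 240, 71]) cube([81, 21, 1427]);
translate([1736, 240, 71]) cube([81, 21, 1427]);
translate([1934, 240, 71]) cube([81, 21, 1427]);
translate([2132, 240, 71]) cube([81, 21, 1427]);
translate([2330, 240, 71]) cube([81, 21, 1427]);
translate([2528, 240, 71]) cube([81, 21, 1427]);


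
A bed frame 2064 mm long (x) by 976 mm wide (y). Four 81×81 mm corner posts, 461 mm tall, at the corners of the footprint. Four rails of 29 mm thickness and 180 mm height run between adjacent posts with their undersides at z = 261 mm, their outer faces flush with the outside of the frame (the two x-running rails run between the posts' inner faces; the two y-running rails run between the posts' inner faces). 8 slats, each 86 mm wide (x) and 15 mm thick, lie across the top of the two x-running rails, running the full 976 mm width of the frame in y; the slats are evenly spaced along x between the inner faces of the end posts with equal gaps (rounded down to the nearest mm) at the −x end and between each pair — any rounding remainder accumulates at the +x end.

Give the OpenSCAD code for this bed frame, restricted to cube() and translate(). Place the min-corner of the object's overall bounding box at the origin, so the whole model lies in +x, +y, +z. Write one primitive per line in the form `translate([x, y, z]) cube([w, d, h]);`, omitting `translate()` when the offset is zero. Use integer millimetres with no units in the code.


// slat z = rail_z + rail_h = 261 + 180 = 441
// slat gap = ⌊(1902 − 8·86) / 9⌋ = 134
cube([81, 81, 461]);
translate([0, 895, 0]) cube([81, 81, 461]);
translate([1983, 0, 0]) cube([81, 81, 461]);
translate([1983, 895, 0]) cube([81, 81, 461]);
translate([81, 0, 261]) cube([1902, 29, 180]);
translate([81, 947, 261]) cube([1902, 29, 180]);
translate([0, 81, 261]) cube([29, 814, 180]);
translate([2035, 81, 261]) cube([29, 814, 180]);
translate([215, 0, 441]) cube([86, 976, 15]);
translate([435, 0, 441]) cube([86, 976, 15]);
translate([655, 0, 441]) cube([86, 976, 15]);
translate([875, 0, 441]) cube([86, 976, 15]);
translate([1095, 0, 441]) cube([86, 976, 15]);
translate([1315, 0, 441]) cube([86, 976, 15]);
translate([1535, 0, 441]) cube([86, 976, 15]);
translate([1755, 0, 441]) cube([86, 976, 15]);


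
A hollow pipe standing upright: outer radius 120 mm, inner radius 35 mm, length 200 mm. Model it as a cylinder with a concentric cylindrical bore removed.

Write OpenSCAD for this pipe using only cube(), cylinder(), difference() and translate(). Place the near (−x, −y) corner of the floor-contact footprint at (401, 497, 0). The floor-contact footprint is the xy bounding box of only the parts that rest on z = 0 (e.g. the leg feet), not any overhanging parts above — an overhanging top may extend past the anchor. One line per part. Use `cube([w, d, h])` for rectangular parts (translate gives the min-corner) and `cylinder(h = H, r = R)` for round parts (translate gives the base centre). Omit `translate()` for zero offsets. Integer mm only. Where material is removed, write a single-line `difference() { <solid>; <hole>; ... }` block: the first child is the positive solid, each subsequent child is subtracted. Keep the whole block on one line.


difference() { translate([521, 617, 0]) cylinder(h = 200, r = 120); translate([521, 617, 0]) cylinder(h = 200, r = 35); }


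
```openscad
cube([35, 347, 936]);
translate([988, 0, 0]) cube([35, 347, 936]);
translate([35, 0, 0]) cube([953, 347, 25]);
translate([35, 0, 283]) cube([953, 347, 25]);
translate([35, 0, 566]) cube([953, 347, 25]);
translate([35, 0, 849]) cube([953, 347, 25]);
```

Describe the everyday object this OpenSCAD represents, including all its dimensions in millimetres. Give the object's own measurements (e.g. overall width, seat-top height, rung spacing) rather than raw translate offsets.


An open bookshelf. Two side panels, each 35 mm thick, 347 mm deep and 936 mm tall, stand 1023 mm apart (outside-to-outside). Between them sit 4 shelves, each 25 mm thick and 347 mm deep, spanning the full gap between the sides. The bottom shelf rests on the floor (its underside at z = 0) and the clear gap between one shelf's top and the next shelf's underside is 258 mm.


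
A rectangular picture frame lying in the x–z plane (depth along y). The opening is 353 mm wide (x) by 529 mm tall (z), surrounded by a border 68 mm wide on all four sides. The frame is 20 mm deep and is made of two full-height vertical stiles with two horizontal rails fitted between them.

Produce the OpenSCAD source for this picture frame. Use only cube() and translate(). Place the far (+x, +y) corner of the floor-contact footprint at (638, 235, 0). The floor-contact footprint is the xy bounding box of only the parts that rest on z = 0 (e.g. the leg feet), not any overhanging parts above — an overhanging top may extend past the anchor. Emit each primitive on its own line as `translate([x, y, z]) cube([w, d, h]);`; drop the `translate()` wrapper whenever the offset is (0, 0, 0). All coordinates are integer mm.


translate([149, 215, 0]) cube([68, 20, 665]);
translate([570, 215, 0]) cube([68, 20, 665]);
translate([217, 215, 0]) cube([353, 20, 68]);
translate([217, 215, 597]) cube([353, 20, 68]);


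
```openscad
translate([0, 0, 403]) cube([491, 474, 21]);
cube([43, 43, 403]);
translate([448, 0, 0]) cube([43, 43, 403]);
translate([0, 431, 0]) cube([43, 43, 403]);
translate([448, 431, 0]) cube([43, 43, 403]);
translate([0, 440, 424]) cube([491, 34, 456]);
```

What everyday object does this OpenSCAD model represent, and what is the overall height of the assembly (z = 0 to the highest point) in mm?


A chair. The overall height is 880 mm.

A slab on four corner posts with a tall panel at the back — a chair. The seat slab sits at z = 403 with thickness 21, and the 456 mm backrest starts at the seat top, so the overall height is 403 + 21 + 456 = 880 mm.


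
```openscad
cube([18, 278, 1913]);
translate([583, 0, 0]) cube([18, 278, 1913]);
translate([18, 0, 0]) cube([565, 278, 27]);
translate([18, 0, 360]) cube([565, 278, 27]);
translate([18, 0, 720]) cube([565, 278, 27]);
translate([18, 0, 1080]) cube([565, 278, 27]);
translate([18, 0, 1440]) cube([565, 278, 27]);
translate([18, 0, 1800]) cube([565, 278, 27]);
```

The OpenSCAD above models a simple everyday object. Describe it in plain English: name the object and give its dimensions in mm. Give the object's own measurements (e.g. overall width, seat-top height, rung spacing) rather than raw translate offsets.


An open bookshelf. Two side panels, each 18 mm thick, 278 mm deep and 1913 mm tall, stand 601 mm apart (outside-to-outside). Between them sit 6 shelves, each 27 mm thick and 278 mm deep, spanning the full gap between the sides. The bottom shelf rests on the floor (its underside at z = 0) and the clear gap between one shelf's top and the next shelf's underside is 333 mm.


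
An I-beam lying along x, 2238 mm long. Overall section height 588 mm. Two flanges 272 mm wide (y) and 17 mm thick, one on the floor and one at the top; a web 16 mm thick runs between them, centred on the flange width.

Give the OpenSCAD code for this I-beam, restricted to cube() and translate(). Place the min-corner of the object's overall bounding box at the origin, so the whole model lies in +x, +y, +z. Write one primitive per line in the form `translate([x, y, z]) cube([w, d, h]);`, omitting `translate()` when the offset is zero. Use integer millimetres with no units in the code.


cube([2238, 272, 17]);
translate([0, 128, 17]) cube([2238, 16, 554]);
translate([0, 0, 571]) cube([2238, 272, 17]);


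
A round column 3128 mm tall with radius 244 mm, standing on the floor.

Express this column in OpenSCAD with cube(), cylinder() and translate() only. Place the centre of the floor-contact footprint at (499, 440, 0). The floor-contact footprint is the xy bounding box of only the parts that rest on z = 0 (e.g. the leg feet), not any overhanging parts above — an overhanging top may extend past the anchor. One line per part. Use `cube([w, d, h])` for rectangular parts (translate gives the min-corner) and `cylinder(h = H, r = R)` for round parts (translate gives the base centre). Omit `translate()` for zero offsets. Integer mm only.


translate([499, 440, 0]) cylinder(h = 3128, r = 244);


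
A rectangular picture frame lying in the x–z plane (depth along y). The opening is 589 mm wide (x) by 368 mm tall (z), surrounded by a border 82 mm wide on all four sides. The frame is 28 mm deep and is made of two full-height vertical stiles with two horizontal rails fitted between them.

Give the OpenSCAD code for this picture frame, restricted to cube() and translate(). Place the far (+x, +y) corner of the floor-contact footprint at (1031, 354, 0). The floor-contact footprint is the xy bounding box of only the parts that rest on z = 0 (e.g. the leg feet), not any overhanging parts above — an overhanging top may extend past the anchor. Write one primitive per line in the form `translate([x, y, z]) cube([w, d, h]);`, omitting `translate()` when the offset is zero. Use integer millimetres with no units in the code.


translate([278, 326, 0]) cube([82, 28, 532]);
translate([949, 326, 0]) cube([82, 28, 532]);
translate([360, 326, 0]) cube([589, 28, 82]);
translate([360, 326, 450]) cube([589, 28, 82]);


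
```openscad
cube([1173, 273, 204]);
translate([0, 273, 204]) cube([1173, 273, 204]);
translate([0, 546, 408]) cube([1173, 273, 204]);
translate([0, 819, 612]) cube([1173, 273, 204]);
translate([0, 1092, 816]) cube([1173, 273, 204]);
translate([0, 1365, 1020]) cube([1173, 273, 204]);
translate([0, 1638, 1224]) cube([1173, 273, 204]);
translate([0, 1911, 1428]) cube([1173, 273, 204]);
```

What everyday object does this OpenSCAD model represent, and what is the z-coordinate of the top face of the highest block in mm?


A staircase. The total rise is 1632 mm.

8 identical blocks, each offset up and back from the previous — a staircase. Each step is 204 mm tall and there are 8 of them, so the total rise is 8 × 204 = 1632 mm.


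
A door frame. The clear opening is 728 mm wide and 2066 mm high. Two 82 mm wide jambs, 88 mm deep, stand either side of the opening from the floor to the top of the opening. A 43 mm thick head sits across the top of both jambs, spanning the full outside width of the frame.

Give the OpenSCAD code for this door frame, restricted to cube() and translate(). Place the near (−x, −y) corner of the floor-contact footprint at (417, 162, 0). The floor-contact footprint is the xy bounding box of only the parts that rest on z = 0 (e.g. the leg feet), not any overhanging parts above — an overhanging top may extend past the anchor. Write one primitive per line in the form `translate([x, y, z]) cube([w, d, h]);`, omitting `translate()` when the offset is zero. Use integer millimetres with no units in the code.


translate([417, 162, 0]) cube([82, 88, 2066]);
translate([1227, 162, 0]) cube([82, 88, 2066]);
translate([417, 162, 2066]) cube([892, 88, 43]);


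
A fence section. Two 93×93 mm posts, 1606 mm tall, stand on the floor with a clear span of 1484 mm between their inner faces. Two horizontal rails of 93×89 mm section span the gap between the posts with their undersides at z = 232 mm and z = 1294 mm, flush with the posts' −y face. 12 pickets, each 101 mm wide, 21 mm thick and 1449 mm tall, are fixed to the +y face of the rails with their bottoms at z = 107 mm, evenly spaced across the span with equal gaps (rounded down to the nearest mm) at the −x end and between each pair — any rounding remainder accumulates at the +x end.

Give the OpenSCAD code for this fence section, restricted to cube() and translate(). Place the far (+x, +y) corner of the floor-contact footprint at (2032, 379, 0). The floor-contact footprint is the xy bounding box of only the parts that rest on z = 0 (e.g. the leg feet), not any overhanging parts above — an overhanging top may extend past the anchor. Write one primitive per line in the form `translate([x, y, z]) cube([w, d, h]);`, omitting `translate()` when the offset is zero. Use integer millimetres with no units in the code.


translate([362, 286, 0]) cube([93, 93, 1606]);
translate([1939, 286, 0]) cube([93, 93, 1606]);
translate([455, 286, 232]) cube([1484, 93, 89]);
translate([455, 286, 1294]) cube([1484, 93, 89]);
translate([475, 379, 107]) cube([101, 21, 1449]);
translate([596, 379, 107]) cube([101, 21, 1449]);
translate([717, 379, 107]) cube([101, 21, 1449]);
translate([838, 379, 107]) cube([101, 21, 1449]);
translate([959, 379, 107]) cube([101, 21, 1449]);
translate([1080, 379, 107]) cube([101, 21, 1449]);
translate([1201, 379, 107]) cube([101, 21, 1449]);
translate([1322, 379, 107]) cube([101, 21, 1449]);
translate([1443, 379, 107]) cube([101, 21, 1449]);
translate([1564, 379, 107]) cube([101, 21, 1449]);
translate([1685, 379, 107]) cube([101, 21, 1449]);
translate([1806, 379, 107]) cube([101, 21, 1449]);


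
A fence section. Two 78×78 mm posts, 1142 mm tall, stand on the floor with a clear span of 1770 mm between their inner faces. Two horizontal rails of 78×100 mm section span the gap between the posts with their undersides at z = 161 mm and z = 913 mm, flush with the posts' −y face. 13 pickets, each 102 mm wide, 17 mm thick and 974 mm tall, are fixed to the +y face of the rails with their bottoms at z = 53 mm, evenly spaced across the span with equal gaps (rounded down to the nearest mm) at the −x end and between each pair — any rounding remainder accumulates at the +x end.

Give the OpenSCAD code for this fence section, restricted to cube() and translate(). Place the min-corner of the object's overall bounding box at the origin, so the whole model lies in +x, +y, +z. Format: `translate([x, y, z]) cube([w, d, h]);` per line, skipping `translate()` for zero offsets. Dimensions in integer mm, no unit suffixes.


cube([78, 78, 1142]);
translate([1848, 0, 0]) cube([78, 78, 1142]);
translate([78, 0, 161]) cube([1770, 78, 100]);
translate([78, 0, 913]) cube([1770, 78, 100]);
translate([109, 78, 53]) cube([102, 17, 974]);
translate([242, 78, 53]) cube([102, 17, 974]);
translate([375, 78, 53]) cube([102, 17, 974]);
translate([508, 78, 53]) cube([102, 17, 974]);
translate([641, 78, 53]) cube([102, 17, 974]);
translate([774, 78, 53]) cube([102, 17, 974]);
translate([907, 78, 53]) cube([102, 17, 974]);
translate([1040, 78, 53]) cube([102, 17, 974]);
translate([1173, 78, 53]) cube([102, 17, 974]);
translate([1306, 78, 53]) cube([102, 17, 974]);
translate([1439, 78, 53]) cube([102, 17, 974]);
translate([1572, 78, 53]) cube([102, 17, 974]);
translate([1705, 78, 53]) cube([102, 17, 974]);


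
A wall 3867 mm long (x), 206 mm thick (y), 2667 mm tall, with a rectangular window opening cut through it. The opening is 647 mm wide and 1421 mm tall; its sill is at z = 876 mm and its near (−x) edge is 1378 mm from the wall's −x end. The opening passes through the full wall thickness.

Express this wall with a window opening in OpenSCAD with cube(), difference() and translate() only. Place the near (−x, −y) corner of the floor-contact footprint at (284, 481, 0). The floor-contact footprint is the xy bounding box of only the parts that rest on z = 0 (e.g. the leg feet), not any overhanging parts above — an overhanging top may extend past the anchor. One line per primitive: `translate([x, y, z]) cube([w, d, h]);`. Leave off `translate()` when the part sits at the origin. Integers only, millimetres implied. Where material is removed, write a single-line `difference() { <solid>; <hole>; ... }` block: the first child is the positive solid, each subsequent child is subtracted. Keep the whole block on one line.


difference() { translate([284, 481, 0]) cube([3867, 206, 2667]); translate([1662, 481, 876]) cube([647, 206, 1421]); }


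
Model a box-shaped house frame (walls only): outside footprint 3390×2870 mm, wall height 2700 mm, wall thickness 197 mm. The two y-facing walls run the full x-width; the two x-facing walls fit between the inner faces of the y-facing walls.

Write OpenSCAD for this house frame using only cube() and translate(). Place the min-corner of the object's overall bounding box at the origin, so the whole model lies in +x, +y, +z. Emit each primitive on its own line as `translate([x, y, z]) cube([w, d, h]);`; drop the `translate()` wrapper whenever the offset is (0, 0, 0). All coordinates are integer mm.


cube([3390, 197, 2700]);
translate([0, 2673, 0]) cube([3390, 197, 2700]);
translate([0, 197, 0]) cube([197, 2476, 2700]);
translate([3193, 197, 0]) cube([197, 2476, 2700]);


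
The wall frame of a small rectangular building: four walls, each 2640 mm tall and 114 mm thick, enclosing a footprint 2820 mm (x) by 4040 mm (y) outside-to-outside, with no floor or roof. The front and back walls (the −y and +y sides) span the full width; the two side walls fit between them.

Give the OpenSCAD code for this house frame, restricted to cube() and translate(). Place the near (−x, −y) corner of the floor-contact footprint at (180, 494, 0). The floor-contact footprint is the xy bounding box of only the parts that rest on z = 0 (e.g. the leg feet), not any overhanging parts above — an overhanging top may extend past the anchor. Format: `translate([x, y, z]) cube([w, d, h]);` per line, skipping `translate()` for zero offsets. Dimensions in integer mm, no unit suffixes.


translate([180, 494, 0]) cube([2820, 114, 2640]);
translate([180, 4420, 0]) cube([2820, 114, 2640]);
translate([180, 608, 0]) cube([114, 3812, 2640]);
translate([2886, 608, 0]) cube([114, 3812, 2640]);


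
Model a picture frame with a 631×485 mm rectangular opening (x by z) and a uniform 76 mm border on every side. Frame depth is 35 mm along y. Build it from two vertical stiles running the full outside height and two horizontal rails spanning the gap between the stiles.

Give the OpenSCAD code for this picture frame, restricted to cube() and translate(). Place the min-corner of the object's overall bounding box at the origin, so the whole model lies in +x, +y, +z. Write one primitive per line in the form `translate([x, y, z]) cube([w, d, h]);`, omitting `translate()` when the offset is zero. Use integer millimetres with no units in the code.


cube([76, 35, 637]);
translate([707, 0, 0]) cube([76, 35, 637]);
translate([76, 0, 0]) cube([631, 35, 76]);
translate([76, 0, 561]) cube([631, 35, 76]);


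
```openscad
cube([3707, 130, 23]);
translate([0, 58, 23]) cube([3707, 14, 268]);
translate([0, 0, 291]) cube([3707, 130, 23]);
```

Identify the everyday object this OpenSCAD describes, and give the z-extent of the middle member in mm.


An I-beam. The web height is 268 mm.

Two wide flanges with a thin centred web — an I-beam. Overall 314 mm minus two 23 mm flanges gives a web of 314 − 2·23 = 268 mm.


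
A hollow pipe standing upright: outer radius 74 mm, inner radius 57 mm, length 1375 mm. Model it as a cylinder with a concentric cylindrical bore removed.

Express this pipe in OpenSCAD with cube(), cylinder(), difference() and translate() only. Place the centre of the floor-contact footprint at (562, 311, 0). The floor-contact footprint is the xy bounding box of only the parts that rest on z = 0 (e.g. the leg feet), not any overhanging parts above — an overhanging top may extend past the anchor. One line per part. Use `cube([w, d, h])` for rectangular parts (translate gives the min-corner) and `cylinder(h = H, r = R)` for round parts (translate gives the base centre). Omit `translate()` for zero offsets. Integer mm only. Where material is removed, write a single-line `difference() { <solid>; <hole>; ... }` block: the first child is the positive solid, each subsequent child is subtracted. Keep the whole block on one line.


difference() { translate([562, 311, 0]) cylinder(h = 1375, r = 74); translate([562, 311, 0]) cylinder(h = 1375, r = 57); }


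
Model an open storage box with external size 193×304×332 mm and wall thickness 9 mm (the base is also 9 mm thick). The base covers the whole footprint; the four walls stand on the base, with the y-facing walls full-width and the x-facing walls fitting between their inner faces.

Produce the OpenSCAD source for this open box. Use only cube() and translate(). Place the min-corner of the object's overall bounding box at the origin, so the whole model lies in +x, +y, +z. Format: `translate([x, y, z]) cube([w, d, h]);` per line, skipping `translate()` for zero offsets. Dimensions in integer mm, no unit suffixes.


cube([193, 304, 9]);
translate([0, 0, 9]) cube([193, 9, 323]);
translate([0, 295, 9]) cube([193, 9, 323]);
translate([0, 9, 9]) cube([9, 286, 323]);
translate([184, 9, 9]) cube([9, 286, 323]);


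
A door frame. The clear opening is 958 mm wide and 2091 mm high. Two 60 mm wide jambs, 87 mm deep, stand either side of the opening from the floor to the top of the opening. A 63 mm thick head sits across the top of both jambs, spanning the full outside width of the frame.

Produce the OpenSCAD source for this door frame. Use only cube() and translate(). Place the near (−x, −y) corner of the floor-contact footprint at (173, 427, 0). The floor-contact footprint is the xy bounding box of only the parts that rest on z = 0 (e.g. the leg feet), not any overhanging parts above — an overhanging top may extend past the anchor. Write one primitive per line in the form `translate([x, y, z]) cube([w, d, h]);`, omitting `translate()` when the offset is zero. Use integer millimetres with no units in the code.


translate([173, 427, 0]) cube([60, 87, 2091]);
translate([1191, 427, 0]) cube([60, 87, 2091]);
translate([173, 427, 2091]) cube([1078, 87, 63]);


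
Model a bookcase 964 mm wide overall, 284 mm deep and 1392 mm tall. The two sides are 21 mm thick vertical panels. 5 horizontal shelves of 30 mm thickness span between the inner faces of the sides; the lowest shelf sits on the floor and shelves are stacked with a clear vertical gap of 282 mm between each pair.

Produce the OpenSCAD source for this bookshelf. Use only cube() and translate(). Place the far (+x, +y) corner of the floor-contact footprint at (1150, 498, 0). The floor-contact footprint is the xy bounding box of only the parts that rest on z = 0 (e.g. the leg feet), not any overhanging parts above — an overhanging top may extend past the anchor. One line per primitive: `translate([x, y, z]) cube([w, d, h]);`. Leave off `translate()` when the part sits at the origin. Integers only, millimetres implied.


translate([186, 214, 0]) cube([21, 284, 1392]);
translate([1129, 214, 0]) cube([21, 284, 1392]);
translate([207, 214, 0]) cube([922, 284, 30]);
translate([207, 214, 312]) cube([922, 284, 30]);
translate([207, 214, 624]) cube([922, 284, 30]);
translate([207, 214, 936]) cube([922, 284, 30]);
translate([207, 214, 1248]) cube([922, 284, 30]);


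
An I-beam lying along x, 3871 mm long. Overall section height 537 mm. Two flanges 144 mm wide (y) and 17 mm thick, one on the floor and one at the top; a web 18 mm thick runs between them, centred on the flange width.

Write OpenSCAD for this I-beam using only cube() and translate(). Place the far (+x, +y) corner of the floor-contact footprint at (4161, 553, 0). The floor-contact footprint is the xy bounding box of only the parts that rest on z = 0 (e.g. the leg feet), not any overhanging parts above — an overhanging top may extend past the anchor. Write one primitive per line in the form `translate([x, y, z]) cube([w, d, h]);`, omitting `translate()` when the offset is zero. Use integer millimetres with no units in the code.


translate([290, 409, 0]) cube([3871, 144, 17]);
translate([290, 472, 17]) cube([3871, 18, 503]);
translate([290, 409, 520]) cube([3871, 144, 17]);
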